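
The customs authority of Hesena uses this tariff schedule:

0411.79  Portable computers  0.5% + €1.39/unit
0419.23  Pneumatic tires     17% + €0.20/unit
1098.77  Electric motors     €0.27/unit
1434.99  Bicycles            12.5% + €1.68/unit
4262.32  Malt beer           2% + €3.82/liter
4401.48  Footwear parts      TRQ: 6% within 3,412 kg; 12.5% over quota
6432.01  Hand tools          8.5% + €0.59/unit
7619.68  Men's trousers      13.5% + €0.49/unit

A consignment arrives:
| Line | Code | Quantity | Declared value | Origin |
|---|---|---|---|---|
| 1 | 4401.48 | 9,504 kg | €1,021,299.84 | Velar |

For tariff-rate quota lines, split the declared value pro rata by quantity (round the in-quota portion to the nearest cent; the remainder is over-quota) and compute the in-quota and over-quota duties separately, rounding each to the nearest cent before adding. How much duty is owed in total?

€103,830.00

Line 1 (4401.48, Velar, 9,504 kg, €1,021,299.84):
Code 4401.48 is under a tariff-rate quota (threshold 3,412 kg). In-quota: 3,412 kg at 6%; over-quota: 6,092 kg at 12.5%.
Pro-rata value split: in-quota = €1,021,299.84 × 3,412/9,504 = €366,653.52; over-quota = €1,021,299.84 − €366,653.52 = €654,646.32.
In-quota duty = €366,653.52 × 6% = €21,999.21. Over-quota duty = €654,646.32 × 12.5% = €81,830.79.
Line duty = €21,999.21 + €81,830.79 = €103,830.00.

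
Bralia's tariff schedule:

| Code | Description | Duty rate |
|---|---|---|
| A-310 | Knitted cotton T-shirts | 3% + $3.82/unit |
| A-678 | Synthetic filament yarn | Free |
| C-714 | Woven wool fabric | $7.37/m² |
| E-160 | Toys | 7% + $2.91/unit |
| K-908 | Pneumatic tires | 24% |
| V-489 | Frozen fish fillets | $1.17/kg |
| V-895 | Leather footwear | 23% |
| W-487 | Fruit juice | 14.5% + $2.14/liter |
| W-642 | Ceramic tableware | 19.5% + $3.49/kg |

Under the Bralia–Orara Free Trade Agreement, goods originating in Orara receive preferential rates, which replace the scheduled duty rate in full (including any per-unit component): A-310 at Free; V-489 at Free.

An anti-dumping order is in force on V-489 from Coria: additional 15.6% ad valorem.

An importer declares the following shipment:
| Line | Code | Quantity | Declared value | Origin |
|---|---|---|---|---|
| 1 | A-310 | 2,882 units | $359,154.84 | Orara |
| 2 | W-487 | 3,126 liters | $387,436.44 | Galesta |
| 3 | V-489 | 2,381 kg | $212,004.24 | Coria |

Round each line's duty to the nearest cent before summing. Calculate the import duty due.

Line 1 (A-310, Orara, 2,882 units, $359,154.84):
Base rate for A-310 is 3% + $3.82/unit.
Origin Orara qualifies under the Bralia–Orara agreement and A-310 is covered: preferential rate Free applies instead.
Duty = $359,154.84 × 0% = $0.00.
Line 2 (W-487, Galesta, 3,126 liters, $387,436.44):
Base rate for W-487 is 14.5% + $2.14/liter.
Duty = $387,436.44 × 14.5% + 3,126 × $2.14 = $62,867.92.
Line 3 (V-489, Coria, 2,381 kg, $212,004.24):
Base rate for V-489 is $1.17/kg.
V-489 has an FTA preferential rate, but origin Coria is not Orara; base rate stands.
Additional duty on V-489 from Coria: +15.6% ad valorem. Applied ad valorem rate = 15.6%.
Duty = $212,004.24 × 15.6% + 2,381 × $1.17 = $35,858.43.
Total = $0.00 + $62,867.92 + $35,858.43 = $98,726.35.

$98,726.35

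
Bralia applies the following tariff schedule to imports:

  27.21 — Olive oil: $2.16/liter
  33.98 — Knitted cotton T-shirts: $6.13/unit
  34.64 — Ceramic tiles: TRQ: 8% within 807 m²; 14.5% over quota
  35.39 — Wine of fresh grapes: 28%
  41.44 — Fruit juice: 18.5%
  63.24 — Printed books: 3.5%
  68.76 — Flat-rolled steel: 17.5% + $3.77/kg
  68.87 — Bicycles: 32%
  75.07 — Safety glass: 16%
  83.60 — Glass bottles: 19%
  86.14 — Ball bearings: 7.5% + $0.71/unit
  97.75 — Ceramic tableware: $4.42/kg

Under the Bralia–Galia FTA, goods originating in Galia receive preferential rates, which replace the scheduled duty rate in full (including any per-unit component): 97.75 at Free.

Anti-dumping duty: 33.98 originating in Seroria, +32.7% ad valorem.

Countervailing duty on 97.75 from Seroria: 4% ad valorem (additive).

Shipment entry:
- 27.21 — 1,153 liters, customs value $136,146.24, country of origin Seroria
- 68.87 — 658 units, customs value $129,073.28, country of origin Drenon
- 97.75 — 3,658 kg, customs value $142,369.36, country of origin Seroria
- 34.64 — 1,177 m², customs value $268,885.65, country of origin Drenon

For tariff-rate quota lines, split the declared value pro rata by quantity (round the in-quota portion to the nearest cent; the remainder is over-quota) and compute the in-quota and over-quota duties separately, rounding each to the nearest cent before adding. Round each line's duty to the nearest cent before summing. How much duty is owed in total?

Line 1 (27.21, Seroria, 1,153 liters, $136,146.24):
Base rate for 27.21 is $2.16/liter.
Duty = 1,153 × $2.16 = $2,490.48.
Line 2 (68.87, Drenon, 658 units, $129,073.28):
Base rate for 68.87 is 32%.
Duty = $129,073.28 × 32% = $41,303.45.
Line 3 (97.75, Seroria, 3,658 kg, $142,369.36):
Base rate for 97.75 is $4.42/kg.
97.75 has an FTA preferential rate, but origin Seroria is not Galia; base rate stands.
Additional duty on 97.75 from Seroria: +4% ad valorem. Applied ad valorem rate = 4%.
Duty = $142,369.36 × 4% + 3,658 × $4.42 = $21,863.13.
Line 4 (34.64, Drenon, 1,177 m², $268,885.65):
Code 34.64 is under a tariff-rate quota (threshold 807 m²). In-quota: 807 m² at 8%; over-quota: 370 m² at 14.5%.
Pro-rata value split: in-quota = $268,885.65 × 807/1,177 = $184,359.15; over-quota = $268,885.65 − $184,359.15 = $84,526.50.
In-quota duty = $184,359.15 × 8% = $14,748.73. Over-quota duty = $84,526.50 × 14.5% = $12,256.34.
Line duty = $14,748.73 + $12,256.34 = $27,005.07.
Total = $2,490.48 + $41,303.45 + $21,863.13 + $27,005.07 = $92,662.13.

$92,662.13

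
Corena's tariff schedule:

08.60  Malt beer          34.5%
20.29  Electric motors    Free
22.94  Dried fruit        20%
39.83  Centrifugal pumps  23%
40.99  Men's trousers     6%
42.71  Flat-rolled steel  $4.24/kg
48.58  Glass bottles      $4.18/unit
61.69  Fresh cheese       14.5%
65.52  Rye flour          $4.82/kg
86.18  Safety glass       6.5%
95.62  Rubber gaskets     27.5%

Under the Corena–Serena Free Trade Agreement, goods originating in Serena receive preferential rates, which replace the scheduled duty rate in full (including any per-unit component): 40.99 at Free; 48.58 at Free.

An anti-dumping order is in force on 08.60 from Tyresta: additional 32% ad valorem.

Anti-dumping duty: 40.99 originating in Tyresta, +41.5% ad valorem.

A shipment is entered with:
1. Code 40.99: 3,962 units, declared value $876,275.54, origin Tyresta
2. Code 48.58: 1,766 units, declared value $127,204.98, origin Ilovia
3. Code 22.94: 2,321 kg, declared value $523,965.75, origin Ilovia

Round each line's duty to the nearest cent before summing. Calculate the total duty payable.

Line 1 (40.99, Tyresta, 3,962 units, $876,275.54):
Base rate for 40.99 is 6%.
40.99 has an FTA preferential rate, but origin Tyresta is not Serena; base rate stands.
Additional duty on 40.99 from Tyresta: +41.5%. Applied ad valorem rate: 6% + 41.5% = 47.5%.
Duty = $876,275.54 × 47.5% = $416,230.88.
Line 2 (48.58, Ilovia, 1,766 units, $127,204.98):
Base rate for 48.58 is $4.18/unit.
48.58 has an FTA preferential rate, but origin Ilovia is not Serena; base rate stands.
Duty = 1,766 × $4.18 = $7,381.88.
Line 3 (22.94, Ilovia, 2,321 kg, $523,965.75):
Base rate for 22.94 is 20%.
Duty = $523,965.75 × 20% = $104,793.15.
Total = $416,230.88 + $7,381.88 + $104,793.15 = $528,405.91.

$528,405.91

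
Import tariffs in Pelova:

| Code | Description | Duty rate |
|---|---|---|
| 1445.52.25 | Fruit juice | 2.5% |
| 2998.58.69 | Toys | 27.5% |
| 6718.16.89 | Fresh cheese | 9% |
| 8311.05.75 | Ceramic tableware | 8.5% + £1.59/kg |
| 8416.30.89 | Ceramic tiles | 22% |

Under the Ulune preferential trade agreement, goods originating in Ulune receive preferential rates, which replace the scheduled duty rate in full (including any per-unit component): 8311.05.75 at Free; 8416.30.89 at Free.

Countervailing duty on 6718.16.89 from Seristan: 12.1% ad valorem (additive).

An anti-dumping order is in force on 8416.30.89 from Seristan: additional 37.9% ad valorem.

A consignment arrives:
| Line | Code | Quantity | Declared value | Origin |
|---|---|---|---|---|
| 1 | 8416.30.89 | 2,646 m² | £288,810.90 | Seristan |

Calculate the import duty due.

£172,997.73

Line 1 (8416.30.89, Seristan, 2,646 m², £288,810.90):
Base rate for 8416.30.89 is 22%.
8416.30.89 has an FTA preferential rate, but origin Seristan is not Ulune; base rate stands.
Additional duty on 8416.30.89 from Seristan: +37.9%. Applied ad valorem rate: 22% + 37.9% = 59.9%.
Duty = £288,810.90 × 59.9% = £172,997.73.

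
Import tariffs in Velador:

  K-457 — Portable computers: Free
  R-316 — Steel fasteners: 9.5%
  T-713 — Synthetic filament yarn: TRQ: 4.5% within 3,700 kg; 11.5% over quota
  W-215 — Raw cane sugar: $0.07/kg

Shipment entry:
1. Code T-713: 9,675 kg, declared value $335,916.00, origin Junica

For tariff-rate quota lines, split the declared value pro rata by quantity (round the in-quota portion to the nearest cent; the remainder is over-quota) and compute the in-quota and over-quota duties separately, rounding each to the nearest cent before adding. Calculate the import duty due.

Line 1 (T-713, Junica, 9,675 kg, $335,916.00):
Code T-713 is under a tariff-rate quota (threshold 3,700 kg). In-quota: 3,700 kg at 4.5%; over-quota: 5,975 kg at 11.5%.
Pro-rata value split: in-quota = $335,916.00 × 3,700/9,675 = $128,464.00; over-quota = $335,916.00 − $128,464.00 = $207,452.00.
In-quota duty = $128,464.00 × 4.5% = $5,780.88. Over-quota duty = $207,452.00 × 11.5% = $23,856.98.
Line duty = $5,780.88 + $23,856.98 = $29,637.86.

$29,637.86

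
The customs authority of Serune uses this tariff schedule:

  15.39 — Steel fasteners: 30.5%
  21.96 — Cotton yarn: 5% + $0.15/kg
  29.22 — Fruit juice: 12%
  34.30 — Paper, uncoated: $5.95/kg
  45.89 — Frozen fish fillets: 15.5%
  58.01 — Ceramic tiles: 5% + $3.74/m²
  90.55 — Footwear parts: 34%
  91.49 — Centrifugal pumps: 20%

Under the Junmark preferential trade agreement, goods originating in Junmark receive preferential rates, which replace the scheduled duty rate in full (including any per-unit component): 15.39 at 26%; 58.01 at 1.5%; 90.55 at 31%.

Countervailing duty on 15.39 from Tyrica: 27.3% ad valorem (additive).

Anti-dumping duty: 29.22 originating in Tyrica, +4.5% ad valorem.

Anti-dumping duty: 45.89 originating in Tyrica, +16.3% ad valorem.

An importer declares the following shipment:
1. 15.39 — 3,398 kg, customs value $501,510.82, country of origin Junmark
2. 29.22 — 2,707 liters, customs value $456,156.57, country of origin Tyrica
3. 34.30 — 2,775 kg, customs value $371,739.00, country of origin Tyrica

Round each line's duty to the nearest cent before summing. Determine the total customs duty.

Line 1 (15.39, Junmark, 3,398 kg, $501,510.82):
Base rate for 15.39 is 30.5%.
Origin Junmark qualifies under the Serune–Junmark agreement and 15.39 is covered: preferential rate 26% applies instead.
The additional-duty order on 15.39 targets Tyrica, not Junmark; it does not apply.
Duty = $501,510.82 × 26% = $130,392.81.
Line 2 (29.22, Tyrica, 2,707 liters, $456,156.57):
Base rate for 29.22 is 12%.
Additional duty on 29.22 from Tyrica: +4.5%. Applied ad valorem rate: 12% + 4.5% = 16.5%.
Duty = $456,156.57 × 16.5% = $75,265.83.
Line 3 (34.30, Tyrica, 2,775 kg, $371,739.00):
Base rate for 34.30 is $5.95/kg.
Duty = 2,775 × $5.95 = $16,511.25.
Total = $130,392.81 + $75,265.83 + $16,511.25 = $222,169.89.

$222,169.89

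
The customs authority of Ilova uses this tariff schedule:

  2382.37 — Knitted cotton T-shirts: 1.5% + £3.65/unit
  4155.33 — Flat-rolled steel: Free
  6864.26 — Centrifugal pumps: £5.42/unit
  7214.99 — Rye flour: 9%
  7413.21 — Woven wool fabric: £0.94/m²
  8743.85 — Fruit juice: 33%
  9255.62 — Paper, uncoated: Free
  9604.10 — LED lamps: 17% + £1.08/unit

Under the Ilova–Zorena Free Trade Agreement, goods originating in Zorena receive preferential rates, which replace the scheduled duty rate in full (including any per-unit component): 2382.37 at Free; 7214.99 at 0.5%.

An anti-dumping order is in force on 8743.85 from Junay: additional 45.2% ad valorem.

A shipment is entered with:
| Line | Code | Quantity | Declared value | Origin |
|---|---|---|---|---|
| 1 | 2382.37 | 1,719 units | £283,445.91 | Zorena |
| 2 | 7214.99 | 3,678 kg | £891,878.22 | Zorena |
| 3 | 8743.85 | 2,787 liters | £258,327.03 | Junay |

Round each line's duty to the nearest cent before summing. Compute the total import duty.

£206,471.13

Line 1 (2382.37, Zorena, 1,719 units, £283,445.91):
Base rate for 2382.37 is 1.5% + £3.65/unit.
Origin Zorena qualifies under the Ilova–Zorena agreement and 2382.37 is covered: preferential rate Free applies instead.
Duty = £283,445.91 × 0% = £0.00.
Line 2 (7214.99, Zorena, 3,678 kg, £891,878.22):
Base rate for 7214.99 is 9%.
Origin Zorena qualifies under the Ilova–Zorena agreement and 7214.99 is covered: preferential rate 0.5% applies instead.
Duty = £891,878.22 × 0.5% = £4,459.39.
Line 3 (8743.85, Junay, 2,787 liters, £258,327.03):
Base rate for 8743.85 is 33%.
Additional duty on 8743.85 from Junay: +45.2%. Applied ad valorem rate: 33% + 45.2% = 78.2%.
Duty = £258,327.03 × 78.2% = £202,011.74.
Total = £0.00 + £4,459.39 + £202,011.74 = £206,471.13.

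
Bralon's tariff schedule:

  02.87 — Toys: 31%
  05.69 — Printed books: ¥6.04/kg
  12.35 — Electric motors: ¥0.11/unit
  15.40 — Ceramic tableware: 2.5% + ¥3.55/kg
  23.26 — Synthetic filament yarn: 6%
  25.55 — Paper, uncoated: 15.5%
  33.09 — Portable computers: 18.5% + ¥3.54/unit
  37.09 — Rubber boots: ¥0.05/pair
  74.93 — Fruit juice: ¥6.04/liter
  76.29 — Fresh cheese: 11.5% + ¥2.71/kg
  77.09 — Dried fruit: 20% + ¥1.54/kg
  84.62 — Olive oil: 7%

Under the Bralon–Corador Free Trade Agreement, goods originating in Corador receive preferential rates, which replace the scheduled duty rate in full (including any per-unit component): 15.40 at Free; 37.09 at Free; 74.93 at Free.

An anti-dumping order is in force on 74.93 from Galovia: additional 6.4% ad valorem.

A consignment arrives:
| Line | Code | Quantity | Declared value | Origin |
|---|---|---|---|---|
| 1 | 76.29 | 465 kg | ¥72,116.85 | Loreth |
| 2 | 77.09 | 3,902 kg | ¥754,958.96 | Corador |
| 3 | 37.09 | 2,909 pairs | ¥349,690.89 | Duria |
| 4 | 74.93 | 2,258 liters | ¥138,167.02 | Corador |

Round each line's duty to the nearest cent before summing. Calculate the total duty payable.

Line 1 (76.29, Loreth, 465 kg, ¥72,116.85):
Base rate for 76.29 is 11.5% + ¥2.71/kg.
Duty = ¥72,116.85 × 11.5% + 465 × ¥2.71 = ¥9,553.59.
Line 2 (77.09, Corador, 3,902 kg, ¥754,958.96):
Base rate for 77.09 is 20% + ¥1.54/kg.
Origin Corador is the FTA partner but 77.09 is not on the preference list; base rate stands.
Duty = ¥754,958.96 × 20% + 3,902 × ¥1.54 = ¥157,000.87.
Line 3 (37.09, Duria, 2,909 pairs, ¥349,690.89):
Base rate for 37.09 is ¥0.05/pair.
37.09 has an FTA preferential rate, but origin Duria is not Corador; base rate stands.
Duty = 2,909 × ¥0.05 = ¥145.45.
Line 4 (74.93, Corador, 2,258 liters, ¥138,167.02):
Base rate for 74.93 is ¥6.04/liter.
Origin Corador qualifies under the Bralon–Corador agreement and 74.93 is covered: preferential rate Free applies instead.
The additional-duty order on 74.93 targets Galovia, not Corador; it does not apply.
Duty = ¥138,167.02 × 0% = ¥0.00.
Total = ¥9,553.59 + ¥157,000.87 + ¥145.45 + ¥0.00 = ¥166,699.91.

¥166,699.91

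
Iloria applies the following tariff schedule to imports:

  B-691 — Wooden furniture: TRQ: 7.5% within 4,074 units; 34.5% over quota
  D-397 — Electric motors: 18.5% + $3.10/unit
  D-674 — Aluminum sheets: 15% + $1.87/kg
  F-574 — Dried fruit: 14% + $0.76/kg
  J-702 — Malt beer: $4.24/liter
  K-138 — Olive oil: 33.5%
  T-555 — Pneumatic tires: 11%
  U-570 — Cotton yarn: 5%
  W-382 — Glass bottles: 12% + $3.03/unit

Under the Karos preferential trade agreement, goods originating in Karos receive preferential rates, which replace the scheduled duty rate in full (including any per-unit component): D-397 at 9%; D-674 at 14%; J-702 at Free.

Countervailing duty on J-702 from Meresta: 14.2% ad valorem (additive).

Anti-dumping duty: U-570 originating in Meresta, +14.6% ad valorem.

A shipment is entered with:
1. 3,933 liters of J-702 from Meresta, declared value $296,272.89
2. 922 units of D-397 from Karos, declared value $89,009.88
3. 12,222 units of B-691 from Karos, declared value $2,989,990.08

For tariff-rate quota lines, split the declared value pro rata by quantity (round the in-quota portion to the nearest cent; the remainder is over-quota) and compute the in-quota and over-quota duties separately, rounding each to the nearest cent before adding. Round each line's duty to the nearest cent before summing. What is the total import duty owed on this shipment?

Line 1 (J-702, Meresta, 3,933 liters, $296,272.89):
Base rate for J-702 is $4.24/liter.
J-702 has an FTA preferential rate, but origin Meresta is not Karos; base rate stands.
Additional duty on J-702 from Meresta: +14.2% ad valorem. Applied ad valorem rate = 14.2%.
Duty = $296,272.89 × 14.2% + 3,933 × $4.24 = $58,746.67.
Line 2 (D-397, Karos, 922 units, $89,009.88):
Base rate for D-397 is 18.5% + $3.10/unit.
Origin Karos qualifies under the Iloria–Karos agreement and D-397 is covered: preferential rate 9% applies instead.
Duty = $89,009.88 × 9% = $8,010.89.
Line 3 (B-691, Karos, 12,222 units, $2,989,990.08):
Code B-691 is under a tariff-rate quota (threshold 4,074 units). In-quota: 4,074 units at 7.5%; over-quota: 8,148 units at 34.5%.
Pro-rata value split: in-quota = $2,989,990.08 × 4,074/12,222 = $996,663.36; over-quota = $2,989,990.08 − $996,663.36 = $1,993,326.72.
In-quota duty = $996,663.36 × 7.5% = $74,749.75. Over-quota duty = $1,993,326.72 × 34.5% = $687,697.72.
Line duty = $74,749.75 + $687,697.72 = $762,447.47.
Total = $58,746.67 + $8,010.89 + $762,447.47 = $829,205.03.

$829,205.03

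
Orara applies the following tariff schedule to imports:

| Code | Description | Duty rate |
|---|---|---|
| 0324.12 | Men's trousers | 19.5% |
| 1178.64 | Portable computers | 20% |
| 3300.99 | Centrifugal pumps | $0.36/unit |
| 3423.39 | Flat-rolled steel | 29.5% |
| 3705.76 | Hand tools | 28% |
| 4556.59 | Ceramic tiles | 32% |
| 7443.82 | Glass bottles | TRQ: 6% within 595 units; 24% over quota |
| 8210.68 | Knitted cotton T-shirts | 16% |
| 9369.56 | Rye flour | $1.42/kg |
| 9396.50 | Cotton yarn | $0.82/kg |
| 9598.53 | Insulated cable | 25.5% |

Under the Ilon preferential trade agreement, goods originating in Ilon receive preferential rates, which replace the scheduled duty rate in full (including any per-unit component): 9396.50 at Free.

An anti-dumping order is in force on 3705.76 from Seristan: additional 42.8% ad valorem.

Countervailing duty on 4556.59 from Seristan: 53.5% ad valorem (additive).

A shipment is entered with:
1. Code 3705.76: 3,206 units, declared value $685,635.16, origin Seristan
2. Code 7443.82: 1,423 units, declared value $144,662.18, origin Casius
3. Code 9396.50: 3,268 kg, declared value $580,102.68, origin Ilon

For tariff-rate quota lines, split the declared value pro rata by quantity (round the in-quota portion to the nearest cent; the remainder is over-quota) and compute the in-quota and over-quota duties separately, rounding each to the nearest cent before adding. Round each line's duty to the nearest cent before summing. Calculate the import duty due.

$509,260.83

Line 1 (3705.76, Seristan, 3,206 units, $685,635.16):
Base rate for 3705.76 is 28%.
Additional duty on 3705.76 from Seristan: +42.8%. Applied ad valorem rate: 28% + 42.8% = 70.8%.
Duty = $685,635.16 × 70.8% = $485,429.69.
Line 2 (7443.82, Casius, 1,423 units, $144,662.18):
Code 7443.82 is under a tariff-rate quota (threshold 595 units). In-quota: 595 units at 6%; over-quota: 828 units at 24%.
Pro-rata value split: in-quota = $144,662.18 × 595/1,423 = $60,487.70; over-quota = $144,662.18 − $60,487.70 = $84,174.48.
In-quota duty = $60,487.70 × 6% = $3,629.26. Over-quota duty = $84,174.48 × 24% = $20,201.88.
Line duty = $3,629.26 + $20,201.88 = $23,831.14.
Line 3 (9396.50, Ilon, 3,268 kg, $580,102.68):
Base rate for 9396.50 is $0.82/kg.
Origin Ilon qualifies under the Orara–Ilon agreement and 9396.50 is covered: preferential rate Free applies instead.
Duty = $580,102.68 × 0% = $0.00.
Total = $485,429.69 + $23,831.14 + $0.00 = $509,260.83.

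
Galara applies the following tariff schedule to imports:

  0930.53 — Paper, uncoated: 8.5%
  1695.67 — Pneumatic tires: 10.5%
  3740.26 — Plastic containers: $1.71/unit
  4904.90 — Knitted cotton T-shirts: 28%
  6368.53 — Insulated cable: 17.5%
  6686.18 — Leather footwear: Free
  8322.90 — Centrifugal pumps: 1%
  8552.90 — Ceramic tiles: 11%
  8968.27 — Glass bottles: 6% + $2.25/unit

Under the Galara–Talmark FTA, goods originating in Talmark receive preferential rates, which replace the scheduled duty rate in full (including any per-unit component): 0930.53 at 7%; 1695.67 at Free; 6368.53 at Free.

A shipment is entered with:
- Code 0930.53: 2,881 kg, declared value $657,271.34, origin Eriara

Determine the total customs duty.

Line 1 (0930.53, Eriara, 2,881 kg, $657,271.34):
Base rate for 0930.53 is 8.5%.
0930.53 has an FTA preferential rate, but origin Eriara is not Talmark; base rate stands.
Duty = $657,271.34 × 8.5% = $55,868.06.

$55,868.06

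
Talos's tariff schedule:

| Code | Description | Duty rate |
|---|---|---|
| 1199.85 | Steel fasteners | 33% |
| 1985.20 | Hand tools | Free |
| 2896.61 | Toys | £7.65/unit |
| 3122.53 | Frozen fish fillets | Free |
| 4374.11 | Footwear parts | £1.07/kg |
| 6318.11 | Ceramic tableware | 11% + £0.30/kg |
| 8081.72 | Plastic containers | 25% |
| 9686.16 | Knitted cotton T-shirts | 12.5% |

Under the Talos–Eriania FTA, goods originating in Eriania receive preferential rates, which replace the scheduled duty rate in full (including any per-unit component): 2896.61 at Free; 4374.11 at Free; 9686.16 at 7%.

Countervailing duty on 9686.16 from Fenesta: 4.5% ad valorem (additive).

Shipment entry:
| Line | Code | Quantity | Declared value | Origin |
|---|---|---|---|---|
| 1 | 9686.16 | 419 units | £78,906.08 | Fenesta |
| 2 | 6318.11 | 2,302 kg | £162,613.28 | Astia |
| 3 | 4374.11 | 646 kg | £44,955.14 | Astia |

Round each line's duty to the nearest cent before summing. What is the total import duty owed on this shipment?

£32,683.31

Line 1 (9686.16, Fenesta, 419 units, £78,906.08):
Base rate for 9686.16 is 12.5%.
9686.16 has an FTA preferential rate, but origin Fenesta is not Eriania; base rate stands.
Additional duty on 9686.16 from Fenesta: +4.5%. Applied ad valorem rate: 12.5% + 4.5% = 17%.
Duty = £78,906.08 × 17% = £13,414.03.
Line 2 (6318.11, Astia, 2,302 kg, £162,613.28):
Base rate for 6318.11 is 11% + £0.30/kg.
Duty = £162,613.28 × 11% + 2,302 × £0.30 = £18,578.06.
Line 3 (4374.11, Astia, 646 kg, £44,955.14):
Base rate for 4374.11 is £1.07/kg.
4374.11 has an FTA preferential rate, but origin Astia is not Eriania; base rate stands.
Duty = 646 × £1.07 = £691.22.
Total = £13,414.03 + £18,578.06 + £691.22 = £32,683.31.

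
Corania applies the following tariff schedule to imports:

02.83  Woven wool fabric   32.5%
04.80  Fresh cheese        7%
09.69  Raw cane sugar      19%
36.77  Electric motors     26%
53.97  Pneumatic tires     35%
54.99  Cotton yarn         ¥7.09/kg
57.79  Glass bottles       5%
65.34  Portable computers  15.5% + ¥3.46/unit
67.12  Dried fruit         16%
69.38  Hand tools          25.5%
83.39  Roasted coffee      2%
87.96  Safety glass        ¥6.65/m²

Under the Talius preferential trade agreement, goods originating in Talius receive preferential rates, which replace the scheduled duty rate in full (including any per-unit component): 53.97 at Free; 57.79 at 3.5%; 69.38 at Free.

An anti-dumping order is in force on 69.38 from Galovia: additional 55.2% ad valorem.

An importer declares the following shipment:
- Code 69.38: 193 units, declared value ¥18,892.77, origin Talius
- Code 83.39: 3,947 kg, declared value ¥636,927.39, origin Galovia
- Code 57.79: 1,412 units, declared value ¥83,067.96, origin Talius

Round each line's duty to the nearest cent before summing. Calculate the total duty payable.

Line 1 (69.38, Talius, 193 units, ¥18,892.77):
Base rate for 69.38 is 25.5%.
Origin Talius qualifies under the Corania–Talius agreement and 69.38 is covered: preferential rate Free applies instead.
The additional-duty order on 69.38 targets Galovia, not Talius; it does not apply.
Duty = ¥18,892.77 × 0% = ¥0.00.
Line 2 (83.39, Galovia, 3,947 kg, ¥636,927.39):
Base rate for 83.39 is 2%.
Duty = ¥636,927.39 × 2% = ¥12,738.55.
Line 3 (57.79, Talius, 1,412 units, ¥83,067.96):
Base rate for 57.79 is 5%.
Origin Talius qualifies under the Corania–Talius agreement and 57.79 is covered: preferential rate 3.5% applies instead.
Duty = ¥83,067.96 × 3.5% = ¥2,907.38.
Total = ¥0.00 + ¥12,738.55 + ¥2,907.38 = ¥15,645.93.

¥15,645.93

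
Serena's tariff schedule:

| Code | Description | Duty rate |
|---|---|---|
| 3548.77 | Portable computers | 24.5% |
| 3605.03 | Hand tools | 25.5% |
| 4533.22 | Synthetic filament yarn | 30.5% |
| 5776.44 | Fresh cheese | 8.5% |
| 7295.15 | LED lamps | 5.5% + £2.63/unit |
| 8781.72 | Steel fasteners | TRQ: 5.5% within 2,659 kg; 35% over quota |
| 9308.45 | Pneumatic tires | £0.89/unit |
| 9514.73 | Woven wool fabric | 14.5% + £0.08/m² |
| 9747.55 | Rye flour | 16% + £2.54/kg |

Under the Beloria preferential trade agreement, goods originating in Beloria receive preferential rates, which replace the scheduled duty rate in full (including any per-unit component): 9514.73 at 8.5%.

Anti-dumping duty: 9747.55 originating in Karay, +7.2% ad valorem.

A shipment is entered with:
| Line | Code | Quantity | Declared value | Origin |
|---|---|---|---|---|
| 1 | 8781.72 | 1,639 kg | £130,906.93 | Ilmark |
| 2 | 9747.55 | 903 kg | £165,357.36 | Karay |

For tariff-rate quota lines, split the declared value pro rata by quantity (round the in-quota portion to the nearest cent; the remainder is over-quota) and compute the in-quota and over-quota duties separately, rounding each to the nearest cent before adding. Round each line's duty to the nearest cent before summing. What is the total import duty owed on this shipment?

£47,856.41

Line 1 (8781.72, Ilmark, 1,639 kg, £130,906.93):
Code 8781.72 is under a tariff-rate quota (threshold 2,659 kg). Quantity 1,639 kg is within the quota, so the in-quota rate 5.5% applies to the full value.
Duty = £130,906.93 × 5.5% = £7,199.88.
Line 2 (9747.55, Karay, 903 kg, £165,357.36):
Base rate for 9747.55 is 16% + £2.54/kg.
Additional duty on 9747.55 from Karay: +7.2%. Applied ad valorem rate: 16% + 7.2% = 23.2%.
Duty = £165,357.36 × 23.2% + 903 × £2.54 = £40,656.53.
Total = £7,199.88 + £40,656.53 = £47,856.41.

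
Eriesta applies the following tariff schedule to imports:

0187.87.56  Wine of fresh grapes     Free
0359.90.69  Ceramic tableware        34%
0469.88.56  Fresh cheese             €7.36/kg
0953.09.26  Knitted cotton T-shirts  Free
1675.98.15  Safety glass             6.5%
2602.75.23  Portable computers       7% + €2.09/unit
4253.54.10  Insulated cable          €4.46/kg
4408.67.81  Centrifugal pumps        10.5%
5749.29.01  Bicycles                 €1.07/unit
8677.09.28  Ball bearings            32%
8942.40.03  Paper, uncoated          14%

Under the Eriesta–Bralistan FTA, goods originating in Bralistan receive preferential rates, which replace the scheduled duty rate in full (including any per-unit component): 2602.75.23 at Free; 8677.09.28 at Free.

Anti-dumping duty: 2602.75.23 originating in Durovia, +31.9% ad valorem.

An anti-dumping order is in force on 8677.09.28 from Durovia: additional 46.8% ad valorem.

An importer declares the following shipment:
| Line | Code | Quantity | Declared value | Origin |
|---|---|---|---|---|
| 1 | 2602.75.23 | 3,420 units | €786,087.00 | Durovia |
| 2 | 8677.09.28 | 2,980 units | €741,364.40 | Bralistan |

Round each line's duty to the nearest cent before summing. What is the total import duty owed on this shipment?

€312,935.64

Line 1 (2602.75.23, Durovia, 3,420 units, €786,087.00):
Base rate for 2602.75.23 is 7% + €2.09/unit.
2602.75.23 has an FTA preferential rate, but origin Durovia is not Bralistan; base rate stands.
Additional duty on 2602.75.23 from Durovia: +31.9%. Applied ad valorem rate: 7% + 31.9% = 38.9%.
Duty = €786,087.00 × 38.9% + 3,420 × €2.09 = €312,935.64.
Line 2 (8677.09.28, Bralistan, 2,980 units, €741,364.40):
Base rate for 8677.09.28 is 32%.
Origin Bralistan qualifies under the Eriesta–Bralistan agreement and 8677.09.28 is covered: preferential rate Free applies instead.
The additional-duty order on 8677.09.28 targets Durovia, not Bralistan; it does not apply.
Duty = €741,364.40 × 0% = €0.00.
Total = €312,935.64 + €0.00 = €312,935.64.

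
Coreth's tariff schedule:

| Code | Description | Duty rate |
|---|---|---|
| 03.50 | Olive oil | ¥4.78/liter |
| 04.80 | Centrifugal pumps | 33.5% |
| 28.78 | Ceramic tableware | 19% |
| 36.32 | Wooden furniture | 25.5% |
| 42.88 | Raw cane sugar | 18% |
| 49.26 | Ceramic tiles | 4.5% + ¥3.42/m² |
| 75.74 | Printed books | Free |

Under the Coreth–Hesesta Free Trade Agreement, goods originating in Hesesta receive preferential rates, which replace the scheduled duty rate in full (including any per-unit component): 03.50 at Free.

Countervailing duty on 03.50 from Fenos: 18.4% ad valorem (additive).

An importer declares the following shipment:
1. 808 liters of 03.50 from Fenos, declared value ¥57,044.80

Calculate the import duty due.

Line 1 (03.50, Fenos, 808 liters, ¥57,044.80):
Base rate for 03.50 is ¥4.78/liter.
03.50 has an FTA preferential rate, but origin Fenos is not Hesesta; base rate stands.
Additional duty on 03.50 from Fenos: +18.4% ad valorem. Applied ad valorem rate = 18.4%.
Duty = ¥57,044.80 × 18.4% + 808 × ¥4.78 = ¥14,358.48.

¥14,358.48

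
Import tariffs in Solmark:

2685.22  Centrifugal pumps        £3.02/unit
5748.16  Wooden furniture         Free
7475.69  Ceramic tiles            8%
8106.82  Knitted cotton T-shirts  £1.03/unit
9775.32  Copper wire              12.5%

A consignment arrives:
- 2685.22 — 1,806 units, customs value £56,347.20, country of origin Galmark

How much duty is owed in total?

£5,454.12

Line 1 (2685.22, Galmark, 1,806 units, £56,347.20):
Base rate for 2685.22 is £3.02/unit.
Duty = 1,806 × £3.02 = £5,454.12.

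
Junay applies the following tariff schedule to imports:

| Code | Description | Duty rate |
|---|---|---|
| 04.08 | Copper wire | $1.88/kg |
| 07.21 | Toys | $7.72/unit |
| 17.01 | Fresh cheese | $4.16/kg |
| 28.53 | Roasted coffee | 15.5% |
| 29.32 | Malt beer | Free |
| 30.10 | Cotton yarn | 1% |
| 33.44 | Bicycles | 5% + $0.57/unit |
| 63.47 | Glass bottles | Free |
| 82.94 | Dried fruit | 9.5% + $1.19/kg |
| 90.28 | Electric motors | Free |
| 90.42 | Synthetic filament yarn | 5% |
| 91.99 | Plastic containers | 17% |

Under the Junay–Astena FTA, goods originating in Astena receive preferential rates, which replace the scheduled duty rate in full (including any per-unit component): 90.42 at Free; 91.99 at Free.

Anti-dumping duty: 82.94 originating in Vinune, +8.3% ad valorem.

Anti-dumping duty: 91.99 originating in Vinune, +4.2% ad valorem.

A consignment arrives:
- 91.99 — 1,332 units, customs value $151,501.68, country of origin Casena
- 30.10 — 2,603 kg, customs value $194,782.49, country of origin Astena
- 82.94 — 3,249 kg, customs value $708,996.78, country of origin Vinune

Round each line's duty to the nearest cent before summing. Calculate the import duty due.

Line 1 (91.99, Casena, 1,332 units, $151,501.68):
Base rate for 91.99 is 17%.
91.99 has an FTA preferential rate, but origin Casena is not Astena; base rate stands.
The additional-duty order on 91.99 targets Vinune, not Casena; it does not apply.
Duty = $151,501.68 × 17% = $25,755.29.
Line 2 (30.10, Astena, 2,603 kg, $194,782.49):
Base rate for 30.10 is 1%.
Origin Astena is the FTA partner but 30.10 is not on the preference list; base rate stands.
Duty = $194,782.49 × 1% = $1,947.82.
Line 3 (82.94, Vinune, 3,249 kg, $708,996.78):
Base rate for 82.94 is 9.5% + $1.19/kg.
Additional duty on 82.94 from Vinune: +8.3%. Applied ad valorem rate: 9.5% + 8.3% = 17.8%.
Duty = $708,996.78 × 17.8% + 3,249 × $1.19 = $130,067.74.
Total = $25,755.29 + $1,947.82 + $130,067.74 = $157,770.85.

$157,770.85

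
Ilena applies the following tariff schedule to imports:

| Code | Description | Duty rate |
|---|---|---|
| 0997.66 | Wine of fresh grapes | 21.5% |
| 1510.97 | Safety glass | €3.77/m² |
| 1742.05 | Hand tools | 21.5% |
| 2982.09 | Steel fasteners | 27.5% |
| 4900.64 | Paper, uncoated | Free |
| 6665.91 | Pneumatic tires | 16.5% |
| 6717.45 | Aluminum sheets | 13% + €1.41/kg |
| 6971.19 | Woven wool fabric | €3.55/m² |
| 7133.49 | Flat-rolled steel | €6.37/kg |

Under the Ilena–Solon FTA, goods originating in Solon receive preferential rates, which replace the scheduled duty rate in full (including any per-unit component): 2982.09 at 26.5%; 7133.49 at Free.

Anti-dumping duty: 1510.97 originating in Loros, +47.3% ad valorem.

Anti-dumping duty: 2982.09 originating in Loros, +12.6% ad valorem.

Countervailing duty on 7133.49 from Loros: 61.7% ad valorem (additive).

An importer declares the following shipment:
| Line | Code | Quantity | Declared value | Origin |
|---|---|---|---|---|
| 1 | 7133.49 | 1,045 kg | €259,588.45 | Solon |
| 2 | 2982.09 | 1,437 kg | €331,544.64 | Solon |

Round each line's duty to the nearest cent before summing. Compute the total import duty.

€87,859.33

Line 1 (7133.49, Solon, 1,045 kg, €259,588.45):
Base rate for 7133.49 is €6.37/kg.
Origin Solon qualifies under the Ilena–Solon agreement and 7133.49 is covered: preferential rate Free applies instead.
The additional-duty order on 7133.49 targets Loros, not Solon; it does not apply.
Duty = €259,588.45 × 0% = €0.00.
Line 2 (2982.09, Solon, 1,437 kg, €331,544.64):
Base rate for 2982.09 is 27.5%.
Origin Solon qualifies under the Ilena–Solon agreement and 2982.09 is covered: preferential rate 26.5% applies instead.
The additional-duty order on 2982.09 targets Loros, not Solon; it does not apply.
Duty = €331,544.64 × 26.5% = €87,859.33.
Total = €0.00 + €87,859.33 = €87,859.33.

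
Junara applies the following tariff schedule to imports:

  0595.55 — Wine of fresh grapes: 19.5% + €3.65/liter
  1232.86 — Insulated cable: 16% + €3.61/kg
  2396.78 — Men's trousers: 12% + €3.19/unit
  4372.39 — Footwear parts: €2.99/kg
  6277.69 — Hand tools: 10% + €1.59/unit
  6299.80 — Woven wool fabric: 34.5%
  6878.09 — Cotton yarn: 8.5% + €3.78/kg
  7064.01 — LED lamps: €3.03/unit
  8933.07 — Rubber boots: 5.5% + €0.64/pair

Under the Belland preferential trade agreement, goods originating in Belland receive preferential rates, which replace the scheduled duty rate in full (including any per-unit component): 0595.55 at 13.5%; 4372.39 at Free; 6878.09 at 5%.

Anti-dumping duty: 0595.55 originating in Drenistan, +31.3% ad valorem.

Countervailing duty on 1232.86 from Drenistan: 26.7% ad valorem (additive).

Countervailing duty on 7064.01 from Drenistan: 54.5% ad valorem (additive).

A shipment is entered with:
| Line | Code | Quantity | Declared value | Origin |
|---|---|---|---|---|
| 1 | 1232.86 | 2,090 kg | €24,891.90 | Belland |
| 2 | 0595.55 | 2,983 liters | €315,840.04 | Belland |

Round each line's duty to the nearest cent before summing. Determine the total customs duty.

€54,166.01

Line 1 (1232.86, Belland, 2,090 kg, €24,891.90):
Base rate for 1232.86 is 16% + €3.61/kg.
Origin Belland is the FTA partner but 1232.86 is not on the preference list; base rate stands.
The additional-duty order on 1232.86 targets Drenistan, not Belland; it does not apply.
Duty = €24,891.90 × 16% + 2,090 × €3.61 = €11,527.60.
Line 2 (0595.55, Belland, 2,983 liters, €315,840.04):
Base rate for 0595.55 is 19.5% + €3.65/liter.
Origin Belland qualifies under the Junara–Belland agreement and 0595.55 is covered: preferential rate 13.5% applies instead.
The additional-duty order on 0595.55 targets Drenistan, not Belland; it does not apply.
Duty = €315,840.04 × 13.5% = €42,638.41.
Total = €11,527.60 + €42,638.41 = €54,166.01.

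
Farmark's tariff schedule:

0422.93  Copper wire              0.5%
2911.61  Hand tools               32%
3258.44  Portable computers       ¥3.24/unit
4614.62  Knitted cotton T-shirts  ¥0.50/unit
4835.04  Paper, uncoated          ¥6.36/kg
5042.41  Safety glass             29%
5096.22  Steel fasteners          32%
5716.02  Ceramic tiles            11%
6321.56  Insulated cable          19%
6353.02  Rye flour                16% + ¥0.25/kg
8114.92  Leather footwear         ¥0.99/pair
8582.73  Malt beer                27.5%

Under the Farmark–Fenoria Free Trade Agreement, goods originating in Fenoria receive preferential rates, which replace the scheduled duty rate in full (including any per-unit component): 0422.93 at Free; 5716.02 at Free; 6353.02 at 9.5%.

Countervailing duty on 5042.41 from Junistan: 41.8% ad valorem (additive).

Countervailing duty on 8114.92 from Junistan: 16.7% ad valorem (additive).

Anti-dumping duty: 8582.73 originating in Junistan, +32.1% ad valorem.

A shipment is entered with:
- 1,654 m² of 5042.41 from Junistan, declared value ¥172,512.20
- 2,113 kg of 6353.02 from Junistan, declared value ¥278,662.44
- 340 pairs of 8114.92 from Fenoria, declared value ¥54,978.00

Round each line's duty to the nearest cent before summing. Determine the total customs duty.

¥167,589.48

Line 1 (5042.41, Junistan, 1,654 m², ¥172,512.20):
Base rate for 5042.41 is 29%.
Additional duty on 5042.41 from Junistan: +41.8%. Applied ad valorem rate: 29% + 41.8% = 70.8%.
Duty = ¥172,512.20 × 70.8% = ¥122,138.64.
Line 2 (6353.02, Junistan, 2,113 kg, ¥278,662.44):
Base rate for 6353.02 is 16% + ¥0.25/kg.
6353.02 has an FTA preferential rate, but origin Junistan is not Fenoria; base rate stands.
Duty = ¥278,662.44 × 16% + 2,113 × ¥0.25 = ¥45,114.24.
Line 3 (8114.92, Fenoria, 340 pairs, ¥54,978.00):
Base rate for 8114.92 is ¥0.99/pair.
Origin Fenoria is the FTA partner but 8114.92 is not on the preference list; base rate stands.
The additional-duty order on 8114.92 targets Junistan, not Fenoria; it does not apply.
Duty = 340 × ¥0.99 = ¥336.60.
Total = ¥122,138.64 + ¥45,114.24 + ¥336.60 = ¥167,589.48.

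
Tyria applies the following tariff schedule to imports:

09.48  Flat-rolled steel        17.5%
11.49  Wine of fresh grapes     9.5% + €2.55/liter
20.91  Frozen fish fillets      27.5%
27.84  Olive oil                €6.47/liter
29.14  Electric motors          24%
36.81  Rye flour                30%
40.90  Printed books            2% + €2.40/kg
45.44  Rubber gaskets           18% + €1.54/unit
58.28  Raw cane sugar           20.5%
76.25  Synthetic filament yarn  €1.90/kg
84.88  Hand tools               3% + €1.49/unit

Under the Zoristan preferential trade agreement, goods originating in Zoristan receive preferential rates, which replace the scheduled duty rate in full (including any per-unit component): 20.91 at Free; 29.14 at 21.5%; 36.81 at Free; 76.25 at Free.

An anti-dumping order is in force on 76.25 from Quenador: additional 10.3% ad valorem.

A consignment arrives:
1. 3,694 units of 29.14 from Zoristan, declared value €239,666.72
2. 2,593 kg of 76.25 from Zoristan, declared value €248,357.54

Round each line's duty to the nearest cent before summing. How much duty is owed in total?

Line 1 (29.14, Zoristan, 3,694 units, €239,666.72):
Base rate for 29.14 is 24%.
Origin Zoristan qualifies under the Tyria–Zoristan agreement and 29.14 is covered: preferential rate 21.5% applies instead.
Duty = €239,666.72 × 21.5% = €51,528.34.
Line 2 (76.25, Zoristan, 2,593 kg, €248,357.54):
Base rate for 76.25 is €1.90/kg.
Origin Zoristan qualifies under the Tyria–Zoristan agreement and 76.25 is covered: preferential rate Free applies instead.
The additional-duty order on 76.25 targets Quenador, not Zoristan; it does not apply.
Duty = €248,357.54 × 0% = €0.00.
Total = €51,528.34 + €0.00 = €51,528.34.

€51,528.34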